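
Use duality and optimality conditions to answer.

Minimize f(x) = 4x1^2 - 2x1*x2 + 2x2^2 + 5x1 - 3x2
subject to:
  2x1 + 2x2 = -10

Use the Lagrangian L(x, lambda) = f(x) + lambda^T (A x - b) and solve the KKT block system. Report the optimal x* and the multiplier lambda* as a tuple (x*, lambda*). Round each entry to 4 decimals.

Form the Lagrangian:
  L(x, lambda) = (1/2) x^T Q x + c^T x + lambda^T (A x - b)
Stationarity (grad_x L = 0): Q x + c + A^T lambda = 0.
Primal feasibility: A x = b.

This gives the KKT block system:
  [ Q   A^T ] [ x     ]   [-c ]
  [ A    0  ] [ lambda ] = [ b ]

Solving the linear system:
  x*      = (-2.375, -2.625)
  lambda* = (4.375)
  f(x*)   = 19.875

x* = (-2.375, -2.625), lambda* = (4.375)


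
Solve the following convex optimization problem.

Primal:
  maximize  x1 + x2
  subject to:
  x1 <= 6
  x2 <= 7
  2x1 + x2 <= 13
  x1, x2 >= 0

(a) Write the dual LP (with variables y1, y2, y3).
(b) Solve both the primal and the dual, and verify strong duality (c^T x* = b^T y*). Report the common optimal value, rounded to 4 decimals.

The standard primal-dual pair for 'max c^T x s.t. A x <= b, x >= 0' is:
  Dual:  min b^T y  s.t.  A^T y >= c,  y >= 0.

So the dual LP is:
  minimize  6y1 + 7y2 + 13y3
  subject to:
    y1 + 2y3 >= 1
    y2 + y3 >= 1
    y1, y2, y3 >= 0

Solving the primal: x* = (3, 7).
  primal value c^T x* = 10.
Solving the dual: y* = (0, 0.5, 0.5).
  dual value b^T y* = 10.
Strong duality: c^T x* = b^T y*. Confirmed.

10


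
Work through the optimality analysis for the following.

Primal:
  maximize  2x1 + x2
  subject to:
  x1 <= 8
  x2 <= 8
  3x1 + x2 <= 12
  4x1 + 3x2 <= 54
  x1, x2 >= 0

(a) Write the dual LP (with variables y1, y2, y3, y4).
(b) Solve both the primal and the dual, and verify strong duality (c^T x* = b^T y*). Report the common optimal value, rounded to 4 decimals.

The standard primal-dual pair for 'max c^T x s.t. A x <= b, x >= 0' is:
  Dual:  min b^T y  s.t.  A^T y >= c,  y >= 0.

So the dual LP is:
  minimize  8y1 + 8y2 + 12y3 + 54y4
  subject to:
    y1 + 3y3 + 4y4 >= 2
    y2 + y3 + 3y4 >= 1
    y1, y2, y3, y4 >= 0

Solving the primal: x* = (1.3333, 8).
  primal value c^T x* = 10.6667.
Solving the dual: y* = (0, 0.3333, 0.6667, 0).
  dual value b^T y* = 10.6667.
Strong duality: c^T x* = b^T y*. Confirmed.

10.6667


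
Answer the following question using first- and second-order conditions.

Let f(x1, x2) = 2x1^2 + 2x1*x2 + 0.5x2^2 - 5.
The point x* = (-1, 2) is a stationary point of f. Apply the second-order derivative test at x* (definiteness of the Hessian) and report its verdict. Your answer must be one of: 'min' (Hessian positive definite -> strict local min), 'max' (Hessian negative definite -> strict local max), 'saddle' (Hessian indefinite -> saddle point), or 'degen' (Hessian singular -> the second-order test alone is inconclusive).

Compute the Hessian H = grad^2 f:
  H = [[4, 2], [2, 1]]
Verify stationarity: grad f(x*) = H x* + g = (0, 0).
Eigenvalues of H: 0, 5.
H has a zero eigenvalue (singular; positive semidefinite but not definite), so H is neither positive definite, negative definite, nor indefinite. The second-order test alone is inconclusive -> degen.
(Indeed, f is constant along the null direction of H through x*, so x* is not a strict local extremum.)

degen


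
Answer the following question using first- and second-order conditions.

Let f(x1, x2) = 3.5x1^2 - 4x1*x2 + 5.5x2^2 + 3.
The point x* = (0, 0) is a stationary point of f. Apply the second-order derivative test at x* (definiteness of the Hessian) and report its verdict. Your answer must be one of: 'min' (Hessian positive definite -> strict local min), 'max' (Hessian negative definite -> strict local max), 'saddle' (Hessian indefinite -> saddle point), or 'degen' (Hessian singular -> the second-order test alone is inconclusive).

Compute the Hessian H = grad^2 f:
  H = [[7, -4], [-4, 11]]
Verify stationarity: grad f(x*) = H x* + g = (0, 0).
Eigenvalues of H: 4.5279, 13.4721.
Both eigenvalues > 0, so H is positive definite -> x* is a strict local min.

min


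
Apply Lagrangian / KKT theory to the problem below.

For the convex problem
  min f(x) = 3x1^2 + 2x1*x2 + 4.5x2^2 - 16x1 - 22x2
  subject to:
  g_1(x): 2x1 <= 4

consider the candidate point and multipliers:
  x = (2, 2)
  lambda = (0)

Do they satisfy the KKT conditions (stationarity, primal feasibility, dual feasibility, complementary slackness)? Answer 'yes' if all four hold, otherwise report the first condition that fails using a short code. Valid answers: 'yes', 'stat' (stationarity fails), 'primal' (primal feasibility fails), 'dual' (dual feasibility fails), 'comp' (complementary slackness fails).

Gradient of f: grad f(x) = Q x + c = (0, 0)
Constraint values g_i(x) = a_i^T x - b_i:
  g_1((2, 2)) = 0
Stationarity residual: grad f(x) + sum_i lambda_i a_i = (0, 0)
  -> stationarity OK
Primal feasibility (all g_i <= 0): OK
Dual feasibility (all lambda_i >= 0): OK
Complementary slackness (lambda_i * g_i(x) = 0 for all i): OK

Verdict: yes, KKT holds.

yes


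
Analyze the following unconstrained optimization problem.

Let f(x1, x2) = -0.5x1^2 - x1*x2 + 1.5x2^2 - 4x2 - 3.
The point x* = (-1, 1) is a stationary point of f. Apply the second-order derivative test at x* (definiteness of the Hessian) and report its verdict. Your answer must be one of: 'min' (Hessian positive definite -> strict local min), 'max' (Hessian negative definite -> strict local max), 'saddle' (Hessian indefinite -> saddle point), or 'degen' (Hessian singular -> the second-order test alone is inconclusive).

Compute the Hessian H = grad^2 f:
  H = [[-1, -1], [-1, 3]]
Verify stationarity: grad f(x*) = H x* + g = (0, 0).
Eigenvalues of H: -1.2361, 3.2361.
Eigenvalues have mixed signs, so H is indefinite -> x* is a saddle point.

saddle


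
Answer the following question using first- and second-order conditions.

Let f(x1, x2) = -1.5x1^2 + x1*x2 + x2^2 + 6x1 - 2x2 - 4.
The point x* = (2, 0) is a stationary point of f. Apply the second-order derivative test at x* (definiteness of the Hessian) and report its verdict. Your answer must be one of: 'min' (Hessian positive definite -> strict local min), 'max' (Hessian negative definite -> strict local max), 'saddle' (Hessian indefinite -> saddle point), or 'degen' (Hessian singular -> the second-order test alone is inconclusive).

Compute the Hessian H = grad^2 f:
  H = [[-3, 1], [1, 2]]
Verify stationarity: grad f(x*) = H x* + g = (0, 0).
Eigenvalues of H: -3.1926, 2.1926.
Eigenvalues have mixed signs, so H is indefinite -> x* is a saddle point.

saddle


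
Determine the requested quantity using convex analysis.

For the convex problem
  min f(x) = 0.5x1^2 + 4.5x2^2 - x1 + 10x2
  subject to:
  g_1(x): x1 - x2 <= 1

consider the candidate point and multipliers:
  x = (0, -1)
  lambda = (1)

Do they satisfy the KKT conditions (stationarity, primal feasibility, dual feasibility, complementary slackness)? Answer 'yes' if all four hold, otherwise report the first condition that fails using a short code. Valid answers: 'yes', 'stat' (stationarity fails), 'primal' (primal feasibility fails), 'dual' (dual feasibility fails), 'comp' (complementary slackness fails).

Gradient of f: grad f(x) = Q x + c = (-1, 1)
Constraint values g_i(x) = a_i^T x - b_i:
  g_1((0, -1)) = 0
Stationarity residual: grad f(x) + sum_i lambda_i a_i = (0, 0)
  -> stationarity OK
Primal feasibility (all g_i <= 0): OK
Dual feasibility (all lambda_i >= 0): OK
Complementary slackness (lambda_i * g_i(x) = 0 for all i): OK

Verdict: yes, KKT holds.

yes


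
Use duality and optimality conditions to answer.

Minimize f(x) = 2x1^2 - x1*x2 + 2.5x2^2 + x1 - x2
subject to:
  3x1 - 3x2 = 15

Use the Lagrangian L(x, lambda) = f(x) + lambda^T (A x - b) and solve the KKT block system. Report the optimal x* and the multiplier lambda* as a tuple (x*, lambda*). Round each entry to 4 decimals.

Form the Lagrangian:
  L(x, lambda) = (1/2) x^T Q x + c^T x + lambda^T (A x - b)
Stationarity (grad_x L = 0): Q x + c + A^T lambda = 0.
Primal feasibility: A x = b.

This gives the KKT block system:
  [ Q   A^T ] [ x     ]   [-c ]
  [ A    0  ] [ lambda ] = [ b ]

Solving the linear system:
  x*      = (2.8571, -2.1429)
  lambda* = (-4.8571)
  f(x*)   = 38.9286

x* = (2.8571, -2.1429), lambda* = (-4.8571)


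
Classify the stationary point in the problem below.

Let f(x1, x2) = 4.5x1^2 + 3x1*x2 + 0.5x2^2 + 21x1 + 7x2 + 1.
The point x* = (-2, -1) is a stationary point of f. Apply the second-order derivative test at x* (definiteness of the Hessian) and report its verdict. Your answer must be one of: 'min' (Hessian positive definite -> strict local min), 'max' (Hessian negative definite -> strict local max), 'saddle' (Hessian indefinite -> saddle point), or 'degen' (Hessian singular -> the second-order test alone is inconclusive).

Compute the Hessian H = grad^2 f:
  H = [[9, 3], [3, 1]]
Verify stationarity: grad f(x*) = H x* + g = (0, 0).
Eigenvalues of H: 0, 10.
H has a zero eigenvalue (singular; positive semidefinite but not definite), so H is neither positive definite, negative definite, nor indefinite. The second-order test alone is inconclusive -> degen.
(Indeed, f is constant along the null direction of H through x*, so x* is not a strict local extremum.)

degen


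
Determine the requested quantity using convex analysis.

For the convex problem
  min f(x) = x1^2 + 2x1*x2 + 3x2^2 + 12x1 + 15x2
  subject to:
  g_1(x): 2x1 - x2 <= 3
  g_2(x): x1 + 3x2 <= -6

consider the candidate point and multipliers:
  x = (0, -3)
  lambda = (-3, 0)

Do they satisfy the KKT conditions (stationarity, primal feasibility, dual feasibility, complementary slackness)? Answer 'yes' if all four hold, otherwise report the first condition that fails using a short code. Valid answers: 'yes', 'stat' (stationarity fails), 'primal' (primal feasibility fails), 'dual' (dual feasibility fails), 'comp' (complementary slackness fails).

Gradient of f: grad f(x) = Q x + c = (6, -3)
Constraint values g_i(x) = a_i^T x - b_i:
  g_1((0, -3)) = 0
  g_2((0, -3)) = -3
Stationarity residual: grad f(x) + sum_i lambda_i a_i = (0, 0)
  -> stationarity OK
Primal feasibility (all g_i <= 0): OK
Dual feasibility (all lambda_i >= 0): FAILS
Complementary slackness (lambda_i * g_i(x) = 0 for all i): OK

Verdict: the first failing condition is dual_feasibility -> dual.

dual


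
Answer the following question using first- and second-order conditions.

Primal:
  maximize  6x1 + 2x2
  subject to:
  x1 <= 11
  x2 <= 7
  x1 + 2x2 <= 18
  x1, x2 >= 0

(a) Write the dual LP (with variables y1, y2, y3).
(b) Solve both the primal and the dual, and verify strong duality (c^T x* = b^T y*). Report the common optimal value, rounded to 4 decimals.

The standard primal-dual pair for 'max c^T x s.t. A x <= b, x >= 0' is:
  Dual:  min b^T y  s.t.  A^T y >= c,  y >= 0.

So the dual LP is:
  minimize  11y1 + 7y2 + 18y3
  subject to:
    y1 + y3 >= 6
    y2 + 2y3 >= 2
    y1, y2, y3 >= 0

Solving the primal: x* = (11, 3.5).
  primal value c^T x* = 73.
Solving the dual: y* = (5, 0, 1).
  dual value b^T y* = 73.
Strong duality: c^T x* = b^T y*. Confirmed.

73


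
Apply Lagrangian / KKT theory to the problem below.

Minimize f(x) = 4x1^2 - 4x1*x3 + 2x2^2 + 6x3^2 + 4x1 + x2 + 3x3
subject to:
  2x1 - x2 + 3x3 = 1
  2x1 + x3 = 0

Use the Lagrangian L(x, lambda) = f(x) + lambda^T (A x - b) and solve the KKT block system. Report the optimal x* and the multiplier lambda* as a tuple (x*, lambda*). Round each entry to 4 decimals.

Form the Lagrangian:
  L(x, lambda) = (1/2) x^T Q x + c^T x + lambda^T (A x - b)
Stationarity (grad_x L = 0): Q x + c + A^T lambda = 0.
Primal feasibility: A x = b.

This gives the KKT block system:
  [ Q   A^T ] [ x     ]   [-c ]
  [ A    0  ] [ lambda ] = [ b ]

Solving the linear system:
  x*      = (-0.0735, -0.7059, 0.1471)
  lambda* = (-1.8235, 0.4118)
  f(x*)   = 0.6324

x* = (-0.0735, -0.7059, 0.1471), lambda* = (-1.8235, 0.4118)


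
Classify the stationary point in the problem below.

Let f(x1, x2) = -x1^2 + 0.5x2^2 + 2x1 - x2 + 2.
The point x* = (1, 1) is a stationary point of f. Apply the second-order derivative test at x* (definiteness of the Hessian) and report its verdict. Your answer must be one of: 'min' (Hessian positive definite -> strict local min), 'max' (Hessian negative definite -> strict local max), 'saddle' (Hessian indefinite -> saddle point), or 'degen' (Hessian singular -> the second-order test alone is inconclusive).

Compute the Hessian H = grad^2 f:
  H = [[-2, 0], [0, 1]]
Verify stationarity: grad f(x*) = H x* + g = (0, 0).
Eigenvalues of H: -2, 1.
Eigenvalues have mixed signs, so H is indefinite -> x* is a saddle point.

saddle


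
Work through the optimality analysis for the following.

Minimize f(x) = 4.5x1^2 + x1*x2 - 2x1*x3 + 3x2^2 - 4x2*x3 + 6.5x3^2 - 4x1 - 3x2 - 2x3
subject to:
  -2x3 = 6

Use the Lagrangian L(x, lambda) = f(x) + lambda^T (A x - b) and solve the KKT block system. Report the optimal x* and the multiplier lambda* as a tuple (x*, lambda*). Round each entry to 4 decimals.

Form the Lagrangian:
  L(x, lambda) = (1/2) x^T Q x + c^T x + lambda^T (A x - b)
Stationarity (grad_x L = 0): Q x + c + A^T lambda = 0.
Primal feasibility: A x = b.

This gives the KKT block system:
  [ Q   A^T ] [ x     ]   [-c ]
  [ A    0  ] [ lambda ] = [ b ]

Solving the linear system:
  x*      = (-0.0566, -1.4906, -3)
  lambda* = (-17.4623)
  f(x*)   = 57.7358

x* = (-0.0566, -1.4906, -3), lambda* = (-17.4623)


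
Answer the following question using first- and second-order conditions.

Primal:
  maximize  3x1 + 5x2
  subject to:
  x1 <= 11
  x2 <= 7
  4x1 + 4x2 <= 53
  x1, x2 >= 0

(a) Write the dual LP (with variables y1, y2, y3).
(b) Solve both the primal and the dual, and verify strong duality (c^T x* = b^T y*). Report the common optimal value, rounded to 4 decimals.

The standard primal-dual pair for 'max c^T x s.t. A x <= b, x >= 0' is:
  Dual:  min b^T y  s.t.  A^T y >= c,  y >= 0.

So the dual LP is:
  minimize  11y1 + 7y2 + 53y3
  subject to:
    y1 + 4y3 >= 3
    y2 + 4y3 >= 5
    y1, y2, y3 >= 0

Solving the primal: x* = (6.25, 7).
  primal value c^T x* = 53.75.
Solving the dual: y* = (0, 2, 0.75).
  dual value b^T y* = 53.75.
Strong duality: c^T x* = b^T y*. Confirmed.

53.75


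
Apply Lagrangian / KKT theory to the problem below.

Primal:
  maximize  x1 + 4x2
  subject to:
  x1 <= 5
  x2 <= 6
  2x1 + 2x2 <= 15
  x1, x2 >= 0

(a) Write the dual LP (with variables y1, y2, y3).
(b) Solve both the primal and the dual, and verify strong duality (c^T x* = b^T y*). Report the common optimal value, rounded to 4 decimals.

The standard primal-dual pair for 'max c^T x s.t. A x <= b, x >= 0' is:
  Dual:  min b^T y  s.t.  A^T y >= c,  y >= 0.

So the dual LP is:
  minimize  5y1 + 6y2 + 15y3
  subject to:
    y1 + 2y3 >= 1
    y2 + 2y3 >= 4
    y1, y2, y3 >= 0

Solving the primal: x* = (1.5, 6).
  primal value c^T x* = 25.5.
Solving the dual: y* = (0, 3, 0.5).
  dual value b^T y* = 25.5.
Strong duality: c^T x* = b^T y*. Confirmed.

25.5


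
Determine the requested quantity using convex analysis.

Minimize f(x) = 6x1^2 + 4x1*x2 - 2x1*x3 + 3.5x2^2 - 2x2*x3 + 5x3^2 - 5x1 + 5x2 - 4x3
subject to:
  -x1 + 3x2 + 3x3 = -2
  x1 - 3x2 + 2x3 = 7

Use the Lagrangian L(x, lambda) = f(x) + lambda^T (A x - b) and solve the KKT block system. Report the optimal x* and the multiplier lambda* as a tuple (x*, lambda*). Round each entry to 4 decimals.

Form the Lagrangian:
  L(x, lambda) = (1/2) x^T Q x + c^T x + lambda^T (A x - b)
Stationarity (grad_x L = 0): Q x + c + A^T lambda = 0.
Primal feasibility: A x = b.

This gives the KKT block system:
  [ Q   A^T ] [ x     ]   [-c ]
  [ A    0  ] [ lambda ] = [ b ]

Solving the linear system:
  x*      = (1.0719, -1.3094, 1)
  lambda* = (-1.0446, -1.6705)
  f(x*)   = -3.1511

x* = (1.0719, -1.3094, 1), lambda* = (-1.0446, -1.6705)


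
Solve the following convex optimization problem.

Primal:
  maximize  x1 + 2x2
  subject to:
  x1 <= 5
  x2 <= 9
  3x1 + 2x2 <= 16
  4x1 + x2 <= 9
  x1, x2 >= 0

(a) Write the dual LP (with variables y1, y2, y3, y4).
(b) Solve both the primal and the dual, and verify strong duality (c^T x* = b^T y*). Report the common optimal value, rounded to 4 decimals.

The standard primal-dual pair for 'max c^T x s.t. A x <= b, x >= 0' is:
  Dual:  min b^T y  s.t.  A^T y >= c,  y >= 0.

So the dual LP is:
  minimize  5y1 + 9y2 + 16y3 + 9y4
  subject to:
    y1 + 3y3 + 4y4 >= 1
    y2 + 2y3 + y4 >= 2
    y1, y2, y3, y4 >= 0

Solving the primal: x* = (0, 8).
  primal value c^T x* = 16.
Solving the dual: y* = (0, 0, 1, 0).
  dual value b^T y* = 16.
Strong duality: c^T x* = b^T y*. Confirmed.

16


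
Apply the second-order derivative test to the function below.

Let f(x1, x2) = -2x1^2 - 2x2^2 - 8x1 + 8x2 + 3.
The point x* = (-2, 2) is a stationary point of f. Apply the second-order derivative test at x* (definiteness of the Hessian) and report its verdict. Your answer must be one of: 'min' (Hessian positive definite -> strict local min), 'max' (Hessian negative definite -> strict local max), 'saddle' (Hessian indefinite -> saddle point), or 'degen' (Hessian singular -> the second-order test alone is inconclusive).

Compute the Hessian H = grad^2 f:
  H = [[-4, 0], [0, -4]]
Verify stationarity: grad f(x*) = H x* + g = (0, 0).
Eigenvalues of H: -4, -4.
Both eigenvalues < 0, so H is negative definite -> x* is a strict local max.

max


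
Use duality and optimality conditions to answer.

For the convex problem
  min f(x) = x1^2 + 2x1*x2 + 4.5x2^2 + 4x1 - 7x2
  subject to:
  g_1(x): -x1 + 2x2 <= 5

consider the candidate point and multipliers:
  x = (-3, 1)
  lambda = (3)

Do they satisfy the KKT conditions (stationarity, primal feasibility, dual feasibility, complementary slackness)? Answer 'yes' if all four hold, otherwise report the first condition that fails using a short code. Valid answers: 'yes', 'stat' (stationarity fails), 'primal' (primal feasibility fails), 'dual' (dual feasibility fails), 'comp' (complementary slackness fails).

Gradient of f: grad f(x) = Q x + c = (0, -4)
Constraint values g_i(x) = a_i^T x - b_i:
  g_1((-3, 1)) = 0
Stationarity residual: grad f(x) + sum_i lambda_i a_i = (-3, 2)
  -> stationarity FAILS
Primal feasibility (all g_i <= 0): OK
Dual feasibility (all lambda_i >= 0): OK
Complementary slackness (lambda_i * g_i(x) = 0 for all i): OK

Verdict: the first failing condition is stationarity -> stat.

stat


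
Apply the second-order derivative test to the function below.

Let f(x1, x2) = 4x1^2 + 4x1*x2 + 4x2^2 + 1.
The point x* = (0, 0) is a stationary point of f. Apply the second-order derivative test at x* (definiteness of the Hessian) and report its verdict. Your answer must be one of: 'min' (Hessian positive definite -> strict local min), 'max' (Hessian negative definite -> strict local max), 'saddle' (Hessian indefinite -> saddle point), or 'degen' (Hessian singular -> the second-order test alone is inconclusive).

Compute the Hessian H = grad^2 f:
  H = [[8, 4], [4, 8]]
Verify stationarity: grad f(x*) = H x* + g = (0, 0).
Eigenvalues of H: 4, 12.
Both eigenvalues > 0, so H is positive definite -> x* is a strict local min.

min


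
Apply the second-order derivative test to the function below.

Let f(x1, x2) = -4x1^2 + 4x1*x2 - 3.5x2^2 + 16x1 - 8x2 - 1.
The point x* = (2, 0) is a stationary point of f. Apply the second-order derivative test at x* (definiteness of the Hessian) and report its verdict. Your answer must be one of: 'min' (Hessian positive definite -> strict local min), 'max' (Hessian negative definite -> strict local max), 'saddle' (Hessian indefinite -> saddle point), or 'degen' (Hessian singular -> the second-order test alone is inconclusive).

Compute the Hessian H = grad^2 f:
  H = [[-8, 4], [4, -7]]
Verify stationarity: grad f(x*) = H x* + g = (0, 0).
Eigenvalues of H: -11.5311, -3.4689.
Both eigenvalues < 0, so H is negative definite -> x* is a strict local max.

max


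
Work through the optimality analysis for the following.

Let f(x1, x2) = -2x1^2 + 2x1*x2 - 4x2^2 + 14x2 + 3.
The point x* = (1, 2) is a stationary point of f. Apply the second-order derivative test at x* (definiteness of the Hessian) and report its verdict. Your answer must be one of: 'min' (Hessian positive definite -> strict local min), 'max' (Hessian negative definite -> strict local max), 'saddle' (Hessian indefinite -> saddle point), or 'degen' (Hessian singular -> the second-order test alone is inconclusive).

Compute the Hessian H = grad^2 f:
  H = [[-4, 2], [2, -8]]
Verify stationarity: grad f(x*) = H x* + g = (0, 0).
Eigenvalues of H: -8.8284, -3.1716.
Both eigenvalues < 0, so H is negative definite -> x* is a strict local max.

max


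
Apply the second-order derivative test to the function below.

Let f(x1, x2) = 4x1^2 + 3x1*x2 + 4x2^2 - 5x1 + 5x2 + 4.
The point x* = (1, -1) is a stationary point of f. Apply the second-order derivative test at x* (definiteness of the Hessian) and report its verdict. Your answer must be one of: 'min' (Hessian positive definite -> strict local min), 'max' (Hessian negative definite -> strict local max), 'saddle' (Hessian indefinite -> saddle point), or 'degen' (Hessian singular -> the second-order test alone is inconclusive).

Compute the Hessian H = grad^2 f:
  H = [[8, 3], [3, 8]]
Verify stationarity: grad f(x*) = H x* + g = (0, 0).
Eigenvalues of H: 5, 11.
Both eigenvalues > 0, so H is positive definite -> x* is a strict local min.

min


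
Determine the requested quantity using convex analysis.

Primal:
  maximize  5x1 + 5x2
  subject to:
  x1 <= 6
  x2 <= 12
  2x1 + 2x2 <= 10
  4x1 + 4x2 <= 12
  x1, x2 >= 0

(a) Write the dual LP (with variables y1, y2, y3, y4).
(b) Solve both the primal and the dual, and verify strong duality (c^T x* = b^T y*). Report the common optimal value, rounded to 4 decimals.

The standard primal-dual pair for 'max c^T x s.t. A x <= b, x >= 0' is:
  Dual:  min b^T y  s.t.  A^T y >= c,  y >= 0.

So the dual LP is:
  minimize  6y1 + 12y2 + 10y3 + 12y4
  subject to:
    y1 + 2y3 + 4y4 >= 5
    y2 + 2y3 + 4y4 >= 5
    y1, y2, y3, y4 >= 0

Solving the primal: x* = (3, 0).
  primal value c^T x* = 15.
Solving the dual: y* = (0, 0, 0, 1.25).
  dual value b^T y* = 15.
Strong duality: c^T x* = b^T y*. Confirmed.

15


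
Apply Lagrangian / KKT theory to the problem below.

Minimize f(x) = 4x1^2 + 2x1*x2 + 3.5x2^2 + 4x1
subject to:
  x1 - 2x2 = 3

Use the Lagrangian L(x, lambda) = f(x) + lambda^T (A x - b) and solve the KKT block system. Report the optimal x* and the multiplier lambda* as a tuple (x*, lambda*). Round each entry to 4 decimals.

Form the Lagrangian:
  L(x, lambda) = (1/2) x^T Q x + c^T x + lambda^T (A x - b)
Stationarity (grad_x L = 0): Q x + c + A^T lambda = 0.
Primal feasibility: A x = b.

This gives the KKT block system:
  [ Q   A^T ] [ x     ]   [-c ]
  [ A    0  ] [ lambda ] = [ b ]

Solving the linear system:
  x*      = (0.3617, -1.3191)
  lambda* = (-4.2553)
  f(x*)   = 7.1064

x* = (0.3617, -1.3191), lambda* = (-4.2553)


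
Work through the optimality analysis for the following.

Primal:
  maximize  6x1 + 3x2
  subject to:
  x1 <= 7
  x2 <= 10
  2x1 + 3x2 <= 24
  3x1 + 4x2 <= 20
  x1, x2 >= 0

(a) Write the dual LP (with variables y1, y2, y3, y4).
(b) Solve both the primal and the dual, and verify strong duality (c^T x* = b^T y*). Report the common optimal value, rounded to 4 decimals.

The standard primal-dual pair for 'max c^T x s.t. A x <= b, x >= 0' is:
  Dual:  min b^T y  s.t.  A^T y >= c,  y >= 0.

So the dual LP is:
  minimize  7y1 + 10y2 + 24y3 + 20y4
  subject to:
    y1 + 2y3 + 3y4 >= 6
    y2 + 3y3 + 4y4 >= 3
    y1, y2, y3, y4 >= 0

Solving the primal: x* = (6.6667, 0).
  primal value c^T x* = 40.
Solving the dual: y* = (0, 0, 0, 2).
  dual value b^T y* = 40.
Strong duality: c^T x* = b^T y*. Confirmed.

40


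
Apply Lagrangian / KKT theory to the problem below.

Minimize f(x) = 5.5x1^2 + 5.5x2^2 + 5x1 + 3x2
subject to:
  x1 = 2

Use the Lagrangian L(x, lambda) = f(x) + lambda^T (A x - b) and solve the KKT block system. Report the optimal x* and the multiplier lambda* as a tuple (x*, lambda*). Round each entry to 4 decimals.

Form the Lagrangian:
  L(x, lambda) = (1/2) x^T Q x + c^T x + lambda^T (A x - b)
Stationarity (grad_x L = 0): Q x + c + A^T lambda = 0.
Primal feasibility: A x = b.

This gives the KKT block system:
  [ Q   A^T ] [ x     ]   [-c ]
  [ A    0  ] [ lambda ] = [ b ]

Solving the linear system:
  x*      = (2, -0.2727)
  lambda* = (-27)
  f(x*)   = 31.5909

x* = (2, -0.2727), lambda* = (-27)


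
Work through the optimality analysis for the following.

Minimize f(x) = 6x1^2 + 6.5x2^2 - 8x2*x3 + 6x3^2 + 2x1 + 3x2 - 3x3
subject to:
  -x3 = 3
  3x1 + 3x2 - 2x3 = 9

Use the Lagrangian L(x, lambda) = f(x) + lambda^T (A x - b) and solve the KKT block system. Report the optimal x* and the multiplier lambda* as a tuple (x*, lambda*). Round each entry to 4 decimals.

Form the Lagrangian:
  L(x, lambda) = (1/2) x^T Q x + c^T x + lambda^T (A x - b)
Stationarity (grad_x L = 0): Q x + c + A^T lambda = 0.
Primal feasibility: A x = b.

This gives the KKT block system:
  [ Q   A^T ] [ x     ]   [-c ]
  [ A    0  ] [ lambda ] = [ b ]

Solving the linear system:
  x*      = (1.52, -0.52, -3)
  lambda* = (-21.3467, -6.7467)
  f(x*)   = 67.62

x* = (1.52, -0.52, -3), lambda* = (-21.3467, -6.7467)


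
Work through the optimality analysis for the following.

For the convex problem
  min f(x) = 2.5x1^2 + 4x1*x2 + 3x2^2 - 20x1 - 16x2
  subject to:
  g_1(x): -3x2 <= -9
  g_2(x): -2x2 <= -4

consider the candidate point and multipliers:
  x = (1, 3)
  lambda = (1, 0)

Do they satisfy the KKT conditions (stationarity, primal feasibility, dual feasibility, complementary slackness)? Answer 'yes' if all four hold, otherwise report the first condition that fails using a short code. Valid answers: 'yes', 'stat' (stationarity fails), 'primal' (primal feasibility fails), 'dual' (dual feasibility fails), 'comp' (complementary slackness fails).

Gradient of f: grad f(x) = Q x + c = (-3, 6)
Constraint values g_i(x) = a_i^T x - b_i:
  g_1((1, 3)) = 0
  g_2((1, 3)) = -2
Stationarity residual: grad f(x) + sum_i lambda_i a_i = (-3, 3)
  -> stationarity FAILS
Primal feasibility (all g_i <= 0): OK
Dual feasibility (all lambda_i >= 0): OK
Complementary slackness (lambda_i * g_i(x) = 0 for all i): OK

Verdict: the first failing condition is stationarity -> stat.

stat


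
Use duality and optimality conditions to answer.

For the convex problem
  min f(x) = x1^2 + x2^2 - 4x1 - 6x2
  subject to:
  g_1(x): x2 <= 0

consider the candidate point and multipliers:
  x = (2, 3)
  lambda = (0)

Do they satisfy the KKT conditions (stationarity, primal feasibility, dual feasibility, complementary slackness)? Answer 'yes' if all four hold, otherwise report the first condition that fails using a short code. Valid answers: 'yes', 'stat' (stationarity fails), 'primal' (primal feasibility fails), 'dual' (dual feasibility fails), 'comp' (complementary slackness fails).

Gradient of f: grad f(x) = Q x + c = (0, 0)
Constraint values g_i(x) = a_i^T x - b_i:
  g_1((2, 3)) = 3
Stationarity residual: grad f(x) + sum_i lambda_i a_i = (0, 0)
  -> stationarity OK
Primal feasibility (all g_i <= 0): FAILS
Dual feasibility (all lambda_i >= 0): OK
Complementary slackness (lambda_i * g_i(x) = 0 for all i): OK

Verdict: the first failing condition is primal_feasibility -> primal.

primal


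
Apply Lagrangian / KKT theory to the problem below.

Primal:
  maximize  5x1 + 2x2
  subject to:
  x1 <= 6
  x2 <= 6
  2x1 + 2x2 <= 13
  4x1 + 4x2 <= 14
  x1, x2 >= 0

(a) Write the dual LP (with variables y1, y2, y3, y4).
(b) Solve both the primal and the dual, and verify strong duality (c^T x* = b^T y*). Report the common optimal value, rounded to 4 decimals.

The standard primal-dual pair for 'max c^T x s.t. A x <= b, x >= 0' is:
  Dual:  min b^T y  s.t.  A^T y >= c,  y >= 0.

So the dual LP is:
  minimize  6y1 + 6y2 + 13y3 + 14y4
  subject to:
    y1 + 2y3 + 4y4 >= 5
    y2 + 2y3 + 4y4 >= 2
    y1, y2, y3, y4 >= 0

Solving the primal: x* = (3.5, 0).
  primal value c^T x* = 17.5.
Solving the dual: y* = (0, 0, 0, 1.25).
  dual value b^T y* = 17.5.
Strong duality: c^T x* = b^T y*. Confirmed.

17.5


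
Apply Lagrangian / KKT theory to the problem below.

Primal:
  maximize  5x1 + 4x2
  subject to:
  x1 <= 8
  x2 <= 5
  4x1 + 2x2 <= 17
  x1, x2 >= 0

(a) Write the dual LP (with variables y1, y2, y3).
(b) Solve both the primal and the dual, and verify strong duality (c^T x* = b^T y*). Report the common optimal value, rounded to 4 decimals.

The standard primal-dual pair for 'max c^T x s.t. A x <= b, x >= 0' is:
  Dual:  min b^T y  s.t.  A^T y >= c,  y >= 0.

So the dual LP is:
  minimize  8y1 + 5y2 + 17y3
  subject to:
    y1 + 4y3 >= 5
    y2 + 2y3 >= 4
    y1, y2, y3 >= 0

Solving the primal: x* = (1.75, 5).
  primal value c^T x* = 28.75.
Solving the dual: y* = (0, 1.5, 1.25).
  dual value b^T y* = 28.75.
Strong duality: c^T x* = b^T y*. Confirmed.

28.75


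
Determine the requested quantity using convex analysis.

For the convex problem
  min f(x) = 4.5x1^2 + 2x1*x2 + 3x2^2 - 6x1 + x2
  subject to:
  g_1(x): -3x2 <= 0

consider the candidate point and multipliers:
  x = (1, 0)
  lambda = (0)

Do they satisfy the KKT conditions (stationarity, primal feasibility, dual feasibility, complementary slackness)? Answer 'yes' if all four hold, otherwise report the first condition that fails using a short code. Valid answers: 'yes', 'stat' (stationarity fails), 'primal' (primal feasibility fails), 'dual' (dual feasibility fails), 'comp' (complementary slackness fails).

Gradient of f: grad f(x) = Q x + c = (3, 3)
Constraint values g_i(x) = a_i^T x - b_i:
  g_1((1, 0)) = 0
Stationarity residual: grad f(x) + sum_i lambda_i a_i = (3, 3)
  -> stationarity FAILS
Primal feasibility (all g_i <= 0): OK
Dual feasibility (all lambda_i >= 0): OK
Complementary slackness (lambda_i * g_i(x) = 0 for all i): OK

Verdict: the first failing condition is stationarity -> stat.

stat


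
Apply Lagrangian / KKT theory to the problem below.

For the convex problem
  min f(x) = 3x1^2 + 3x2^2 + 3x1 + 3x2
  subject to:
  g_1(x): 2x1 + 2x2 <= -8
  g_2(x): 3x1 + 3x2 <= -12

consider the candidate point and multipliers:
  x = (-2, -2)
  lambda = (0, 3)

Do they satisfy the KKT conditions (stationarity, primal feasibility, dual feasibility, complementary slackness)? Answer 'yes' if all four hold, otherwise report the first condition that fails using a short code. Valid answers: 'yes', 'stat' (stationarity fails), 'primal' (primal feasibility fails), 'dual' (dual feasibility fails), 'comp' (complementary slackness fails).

Gradient of f: grad f(x) = Q x + c = (-9, -9)
Constraint values g_i(x) = a_i^T x - b_i:
  g_1((-2, -2)) = 0
  g_2((-2, -2)) = 0
Stationarity residual: grad f(x) + sum_i lambda_i a_i = (0, 0)
  -> stationarity OK
Primal feasibility (all g_i <= 0): OK
Dual feasibility (all lambda_i >= 0): OK
Complementary slackness (lambda_i * g_i(x) = 0 for all i): OK

Verdict: yes, KKT holds.

yes


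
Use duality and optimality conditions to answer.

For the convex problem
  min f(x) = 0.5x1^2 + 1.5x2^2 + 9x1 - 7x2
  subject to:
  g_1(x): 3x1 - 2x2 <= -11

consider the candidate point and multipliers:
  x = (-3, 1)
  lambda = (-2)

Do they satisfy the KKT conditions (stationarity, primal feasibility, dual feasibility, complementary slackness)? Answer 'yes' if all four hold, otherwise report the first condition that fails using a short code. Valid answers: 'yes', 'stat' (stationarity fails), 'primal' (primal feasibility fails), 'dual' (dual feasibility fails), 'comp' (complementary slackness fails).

Gradient of f: grad f(x) = Q x + c = (6, -4)
Constraint values g_i(x) = a_i^T x - b_i:
  g_1((-3, 1)) = 0
Stationarity residual: grad f(x) + sum_i lambda_i a_i = (0, 0)
  -> stationarity OK
Primal feasibility (all g_i <= 0): OK
Dual feasibility (all lambda_i >= 0): FAILS
Complementary slackness (lambda_i * g_i(x) = 0 for all i): OK

Verdict: the first failing condition is dual_feasibility -> dual.

dual


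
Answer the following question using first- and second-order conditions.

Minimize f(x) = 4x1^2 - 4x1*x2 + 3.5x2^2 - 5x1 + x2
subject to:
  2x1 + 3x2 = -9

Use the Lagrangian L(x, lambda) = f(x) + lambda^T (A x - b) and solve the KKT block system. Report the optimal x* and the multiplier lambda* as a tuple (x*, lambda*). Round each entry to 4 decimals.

Form the Lagrangian:
  L(x, lambda) = (1/2) x^T Q x + c^T x + lambda^T (A x - b)
Stationarity (grad_x L = 0): Q x + c + A^T lambda = 0.
Primal feasibility: A x = b.

This gives the KKT block system:
  [ Q   A^T ] [ x     ]   [-c ]
  [ A    0  ] [ lambda ] = [ b ]

Solving the linear system:
  x*      = (-1.2365, -2.1757)
  lambda* = (3.0946)
  f(x*)   = 15.9291

x* = (-1.2365, -2.1757), lambda* = (3.0946)


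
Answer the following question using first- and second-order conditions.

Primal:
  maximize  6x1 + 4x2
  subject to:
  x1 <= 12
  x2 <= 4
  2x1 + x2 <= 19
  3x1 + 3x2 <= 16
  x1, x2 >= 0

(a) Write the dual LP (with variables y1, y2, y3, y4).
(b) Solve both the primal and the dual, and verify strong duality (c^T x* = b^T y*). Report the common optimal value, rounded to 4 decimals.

The standard primal-dual pair for 'max c^T x s.t. A x <= b, x >= 0' is:
  Dual:  min b^T y  s.t.  A^T y >= c,  y >= 0.

So the dual LP is:
  minimize  12y1 + 4y2 + 19y3 + 16y4
  subject to:
    y1 + 2y3 + 3y4 >= 6
    y2 + y3 + 3y4 >= 4
    y1, y2, y3, y4 >= 0

Solving the primal: x* = (5.3333, 0).
  primal value c^T x* = 32.
Solving the dual: y* = (0, 0, 0, 2).
  dual value b^T y* = 32.
Strong duality: c^T x* = b^T y*. Confirmed.

32


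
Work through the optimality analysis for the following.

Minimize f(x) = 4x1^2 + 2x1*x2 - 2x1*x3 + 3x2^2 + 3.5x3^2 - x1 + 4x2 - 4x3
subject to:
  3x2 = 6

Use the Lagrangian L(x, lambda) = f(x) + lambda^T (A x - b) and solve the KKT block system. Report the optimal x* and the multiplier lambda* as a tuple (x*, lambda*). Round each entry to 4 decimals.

Form the Lagrangian:
  L(x, lambda) = (1/2) x^T Q x + c^T x + lambda^T (A x - b)
Stationarity (grad_x L = 0): Q x + c + A^T lambda = 0.
Primal feasibility: A x = b.

This gives the KKT block system:
  [ Q   A^T ] [ x     ]   [-c ]
  [ A    0  ] [ lambda ] = [ b ]

Solving the linear system:
  x*      = (-0.25, 2, 0.5)
  lambda* = (-5.1667)
  f(x*)   = 18.625

x* = (-0.25, 2, 0.5), lambda* = (-5.1667)


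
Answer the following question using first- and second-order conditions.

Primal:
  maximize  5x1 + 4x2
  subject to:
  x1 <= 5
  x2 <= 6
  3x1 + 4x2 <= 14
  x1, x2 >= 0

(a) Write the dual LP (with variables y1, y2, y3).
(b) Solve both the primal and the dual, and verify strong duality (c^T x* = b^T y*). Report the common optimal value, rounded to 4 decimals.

The standard primal-dual pair for 'max c^T x s.t. A x <= b, x >= 0' is:
  Dual:  min b^T y  s.t.  A^T y >= c,  y >= 0.

So the dual LP is:
  minimize  5y1 + 6y2 + 14y3
  subject to:
    y1 + 3y3 >= 5
    y2 + 4y3 >= 4
    y1, y2, y3 >= 0

Solving the primal: x* = (4.6667, 0).
  primal value c^T x* = 23.3333.
Solving the dual: y* = (0, 0, 1.6667).
  dual value b^T y* = 23.3333.
Strong duality: c^T x* = b^T y*. Confirmed.

23.3333


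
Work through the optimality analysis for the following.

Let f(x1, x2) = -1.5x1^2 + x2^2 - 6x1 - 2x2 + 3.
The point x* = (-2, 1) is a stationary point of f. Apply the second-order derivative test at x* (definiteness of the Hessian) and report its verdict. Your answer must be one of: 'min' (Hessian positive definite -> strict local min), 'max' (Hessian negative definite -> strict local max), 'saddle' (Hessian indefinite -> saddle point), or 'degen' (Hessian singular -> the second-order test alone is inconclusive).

Compute the Hessian H = grad^2 f:
  H = [[-3, 0], [0, 2]]
Verify stationarity: grad f(x*) = H x* + g = (0, 0).
Eigenvalues of H: -3, 2.
Eigenvalues have mixed signs, so H is indefinite -> x* is a saddle point.

saddle


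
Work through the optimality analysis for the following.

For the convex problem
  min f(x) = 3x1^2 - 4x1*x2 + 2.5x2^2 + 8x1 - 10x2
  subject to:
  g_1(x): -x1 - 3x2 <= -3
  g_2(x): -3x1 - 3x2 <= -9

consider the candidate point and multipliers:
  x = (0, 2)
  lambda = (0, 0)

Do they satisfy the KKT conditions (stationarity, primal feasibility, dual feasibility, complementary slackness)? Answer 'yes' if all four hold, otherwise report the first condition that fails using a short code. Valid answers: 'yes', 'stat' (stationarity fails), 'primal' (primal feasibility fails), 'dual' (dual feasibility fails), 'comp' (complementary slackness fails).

Gradient of f: grad f(x) = Q x + c = (0, 0)
Constraint values g_i(x) = a_i^T x - b_i:
  g_1((0, 2)) = -3
  g_2((0, 2)) = 3
Stationarity residual: grad f(x) + sum_i lambda_i a_i = (0, 0)
  -> stationarity OK
Primal feasibility (all g_i <= 0): FAILS
Dual feasibility (all lambda_i >= 0): OK
Complementary slackness (lambda_i * g_i(x) = 0 for all i): OK

Verdict: the first failing condition is primal_feasibility -> primal.

primal


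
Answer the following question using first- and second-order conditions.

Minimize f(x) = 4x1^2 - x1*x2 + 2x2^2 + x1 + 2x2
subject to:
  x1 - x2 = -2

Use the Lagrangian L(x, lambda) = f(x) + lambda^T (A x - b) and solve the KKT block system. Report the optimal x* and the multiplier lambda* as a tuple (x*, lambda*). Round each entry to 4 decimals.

Form the Lagrangian:
  L(x, lambda) = (1/2) x^T Q x + c^T x + lambda^T (A x - b)
Stationarity (grad_x L = 0): Q x + c + A^T lambda = 0.
Primal feasibility: A x = b.

This gives the KKT block system:
  [ Q   A^T ] [ x     ]   [-c ]
  [ A    0  ] [ lambda ] = [ b ]

Solving the linear system:
  x*      = (-0.9, 1.1)
  lambda* = (7.3)
  f(x*)   = 7.95

x* = (-0.9, 1.1), lambda* = (7.3)


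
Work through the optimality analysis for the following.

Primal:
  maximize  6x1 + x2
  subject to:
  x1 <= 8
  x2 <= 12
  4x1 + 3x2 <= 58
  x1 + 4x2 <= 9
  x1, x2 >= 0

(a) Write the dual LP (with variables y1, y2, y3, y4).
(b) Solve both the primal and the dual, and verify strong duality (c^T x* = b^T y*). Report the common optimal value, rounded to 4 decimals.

The standard primal-dual pair for 'max c^T x s.t. A x <= b, x >= 0' is:
  Dual:  min b^T y  s.t.  A^T y >= c,  y >= 0.

So the dual LP is:
  minimize  8y1 + 12y2 + 58y3 + 9y4
  subject to:
    y1 + 4y3 + y4 >= 6
    y2 + 3y3 + 4y4 >= 1
    y1, y2, y3, y4 >= 0

Solving the primal: x* = (8, 0.25).
  primal value c^T x* = 48.25.
Solving the dual: y* = (5.75, 0, 0, 0.25).
  dual value b^T y* = 48.25.
Strong duality: c^T x* = b^T y*. Confirmed.

48.25


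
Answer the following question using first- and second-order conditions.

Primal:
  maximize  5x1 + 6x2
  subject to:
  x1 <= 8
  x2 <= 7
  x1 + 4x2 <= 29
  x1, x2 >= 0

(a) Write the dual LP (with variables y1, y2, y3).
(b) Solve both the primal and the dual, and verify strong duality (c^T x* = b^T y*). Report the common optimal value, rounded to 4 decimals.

The standard primal-dual pair for 'max c^T x s.t. A x <= b, x >= 0' is:
  Dual:  min b^T y  s.t.  A^T y >= c,  y >= 0.

So the dual LP is:
  minimize  8y1 + 7y2 + 29y3
  subject to:
    y1 + y3 >= 5
    y2 + 4y3 >= 6
    y1, y2, y3 >= 0

Solving the primal: x* = (8, 5.25).
  primal value c^T x* = 71.5.
Solving the dual: y* = (3.5, 0, 1.5).
  dual value b^T y* = 71.5.
Strong duality: c^T x* = b^T y*. Confirmed.

71.5


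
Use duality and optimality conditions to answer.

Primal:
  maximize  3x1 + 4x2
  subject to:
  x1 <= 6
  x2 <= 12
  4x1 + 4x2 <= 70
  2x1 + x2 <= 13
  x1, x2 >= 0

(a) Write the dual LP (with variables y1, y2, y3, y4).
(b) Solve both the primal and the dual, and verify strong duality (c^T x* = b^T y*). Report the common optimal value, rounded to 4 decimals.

The standard primal-dual pair for 'max c^T x s.t. A x <= b, x >= 0' is:
  Dual:  min b^T y  s.t.  A^T y >= c,  y >= 0.

So the dual LP is:
  minimize  6y1 + 12y2 + 70y3 + 13y4
  subject to:
    y1 + 4y3 + 2y4 >= 3
    y2 + 4y3 + y4 >= 4
    y1, y2, y3, y4 >= 0

Solving the primal: x* = (0.5, 12).
  primal value c^T x* = 49.5.
Solving the dual: y* = (0, 2.5, 0, 1.5).
  dual value b^T y* = 49.5.
Strong duality: c^T x* = b^T y*. Confirmed.

49.5


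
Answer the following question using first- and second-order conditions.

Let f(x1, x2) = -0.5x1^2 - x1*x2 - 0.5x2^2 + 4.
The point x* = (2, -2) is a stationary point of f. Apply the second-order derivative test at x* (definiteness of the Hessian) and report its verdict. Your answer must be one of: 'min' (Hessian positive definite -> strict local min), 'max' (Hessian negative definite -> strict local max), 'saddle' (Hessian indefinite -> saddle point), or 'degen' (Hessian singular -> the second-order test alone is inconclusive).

Compute the Hessian H = grad^2 f:
  H = [[-1, -1], [-1, -1]]
Verify stationarity: grad f(x*) = H x* + g = (0, 0).
Eigenvalues of H: -2, 0.
H has a zero eigenvalue (singular; negative semidefinite but not definite), so H is neither positive definite, negative definite, nor indefinite. The second-order test alone is inconclusive -> degen.
(Indeed, f is constant along the null direction of H through x*, so x* is not a strict local extremum.)

degen
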